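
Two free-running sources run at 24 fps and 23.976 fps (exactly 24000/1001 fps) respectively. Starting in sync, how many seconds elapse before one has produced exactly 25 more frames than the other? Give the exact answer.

25025/24 seconds

The gap grows by |24000/1001 − 24| = 24/1001 frames per second.
Time for a 25-frame gap: 25 ÷ (24/1001) = 25025/24 s.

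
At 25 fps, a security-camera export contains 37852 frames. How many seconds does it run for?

1514.08 seconds

Running time = 37852 / (25) = 1514.08 s.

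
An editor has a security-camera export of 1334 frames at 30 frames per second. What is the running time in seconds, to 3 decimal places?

44.467 seconds

Running time = 1334 × 1/30 = 667/15 s ≈ 44.467 s.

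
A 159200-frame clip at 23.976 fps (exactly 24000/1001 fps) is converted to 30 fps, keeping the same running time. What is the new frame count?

199199 frames

Target frames = source frames × (target rate / source rate) = 159200 × (30)/(24000/1001) = 159200 × 1001/800 = 199199.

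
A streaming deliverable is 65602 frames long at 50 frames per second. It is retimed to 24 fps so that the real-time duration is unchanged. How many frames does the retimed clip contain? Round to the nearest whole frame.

Frames at target rate = 65602 × (24) / (50) = 787224/25 ≈ 31488.960.
Nearest whole frame: 31489.

31489 frames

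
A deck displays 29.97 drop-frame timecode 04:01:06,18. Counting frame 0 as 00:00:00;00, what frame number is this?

433564

Complete 10-minute blocks: 24, each 17982 frames → 431568.
Remaining 1 whole minute in the current block: 1800 + 0 × 1798 = 1800 frames.
Within the current minute: 6 × 30 + 18 − 2 = 196 (labels ;00/;01 skipped at this minute). Total = 431568 + 1800 + 196 = 433564.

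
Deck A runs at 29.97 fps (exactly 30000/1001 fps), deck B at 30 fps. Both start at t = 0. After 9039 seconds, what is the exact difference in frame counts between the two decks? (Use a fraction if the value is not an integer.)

A emits 30000/1001 × 9039 = 271170000/1001 frames; B emits 30 × 9039 = 271170.
Difference = 271170/1001 frames (≈ 270.8991); B is ahead of A.

271170/1001 frames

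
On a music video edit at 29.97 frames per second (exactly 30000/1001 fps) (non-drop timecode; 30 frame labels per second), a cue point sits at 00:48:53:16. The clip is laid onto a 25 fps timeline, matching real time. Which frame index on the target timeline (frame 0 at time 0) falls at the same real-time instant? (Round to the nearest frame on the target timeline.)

frame 73412

Source frame index: (0×3600 + 48×60 + 53) × 30 + 16 = 88006.
Real time: 88006 / (30000/1001) = 44047003/15000 s.
Target frame: (44047003/15000) × (25) = 44047003/600 ≈ 73411.672 → 73412.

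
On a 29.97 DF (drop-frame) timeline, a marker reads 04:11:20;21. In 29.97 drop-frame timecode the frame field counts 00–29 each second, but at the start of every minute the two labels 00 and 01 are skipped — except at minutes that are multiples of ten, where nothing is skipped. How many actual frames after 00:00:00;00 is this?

451969

Complete 10-minute blocks: 25, each 17982 frames → 449550.
Remaining 1 whole minute in the current block: 1800 + 0 × 1798 = 1800 frames.
Within the current minute: 20 × 30 + 21 − 2 = 619 (labels ;00/;01 skipped at this minute). Total = 449550 + 1800 + 619 = 451969.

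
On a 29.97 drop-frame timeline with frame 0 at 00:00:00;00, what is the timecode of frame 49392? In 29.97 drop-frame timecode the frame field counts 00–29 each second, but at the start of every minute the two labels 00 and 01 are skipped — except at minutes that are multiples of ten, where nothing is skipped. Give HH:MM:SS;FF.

00:27:28;02

Ten DF minutes hold 17982 frames, so frame 49392 lies in block 2 (frames 35964–53945) with 13428 frames into that block.
The block's first minute is 1800 frames and the rest 1798 each; 13428 frames reaches minute 7, so 2 × 18 + 7 × 2 = 50 labels have been skipped so far.
Adding those back, label number 49392 + 50 = 49442 at 30 labels/s is 1648 s + 2 f = 0 h 27 min 28 s frame 2, i.e. 00:27:28;02.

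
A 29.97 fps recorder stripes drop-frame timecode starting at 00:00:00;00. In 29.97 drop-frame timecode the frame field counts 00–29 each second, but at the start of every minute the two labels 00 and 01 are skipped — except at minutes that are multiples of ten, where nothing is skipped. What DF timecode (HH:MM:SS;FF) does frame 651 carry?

Each 10-minute DF block holds 10 × 60 × 30 − 9 × 2 = 17982 frames. 651 ÷ 17982 → 0 full blocks, remainder 651.
Within the partial block the first minute is 1800 frames and each further minute 1798, so 0 further minute boundaries passed. Total skipped labels = 18 × 0 + 2 × 0 = 0.
Non-drop label index = 651 + 0 = 651; at 30 labels/s that is 00:00:21:21, i.e. DF 00:00:21;21.

00:00:21;21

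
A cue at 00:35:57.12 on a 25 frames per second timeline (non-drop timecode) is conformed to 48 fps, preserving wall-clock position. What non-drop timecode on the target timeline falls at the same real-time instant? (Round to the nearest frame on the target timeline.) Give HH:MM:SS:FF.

00:35:57:23

Source frame index: (0×3600 + 35×60 + 57) × 25 + 12 = 53937.
Real time: 53937 / (25) = 53937/25 s.
Target frame: (53937/25) × (48) = 2588976/25 ≈ 103559.040 → 103559.
At 48 labels/s: frame 103559 → 00:35:57:23.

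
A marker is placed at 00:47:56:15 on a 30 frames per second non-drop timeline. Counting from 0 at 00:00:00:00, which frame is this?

Total seconds to the label: (0 × 3600 + 47 × 60 + 56) = 2876.
Frame index = 2876 × 30 + 15 = 86295.

86295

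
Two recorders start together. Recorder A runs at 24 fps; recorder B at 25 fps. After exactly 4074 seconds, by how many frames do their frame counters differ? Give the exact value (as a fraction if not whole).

A emits 24 × 4074 = 97776 frames; B emits 25 × 4074 = 101850.
Difference = 4074 frames; B is ahead of A.

4074 frames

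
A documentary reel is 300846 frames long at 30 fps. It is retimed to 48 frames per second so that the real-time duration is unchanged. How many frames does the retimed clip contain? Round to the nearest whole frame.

481354 frames

Frames at target rate = 300846 × (48) / (30) = 2406768/5 ≈ 481353.600.
Nearest whole frame: 481354.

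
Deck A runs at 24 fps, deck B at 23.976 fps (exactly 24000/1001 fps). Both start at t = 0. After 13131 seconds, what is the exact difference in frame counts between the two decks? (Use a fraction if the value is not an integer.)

A emits 24 × 13131 = 315144 frames; B emits 24000/1001 × 13131 = 315144000/1001.
Difference = 315144/1001 frames (≈ 314.8292); B is behind A.

315144/1001 frames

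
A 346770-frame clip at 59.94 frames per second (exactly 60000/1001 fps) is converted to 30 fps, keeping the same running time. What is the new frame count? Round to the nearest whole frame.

Frames at target rate = 346770 × (30) / (60000/1001) = 34711677/200 ≈ 173558.385.
Nearest whole frame: 173558.

173558 frames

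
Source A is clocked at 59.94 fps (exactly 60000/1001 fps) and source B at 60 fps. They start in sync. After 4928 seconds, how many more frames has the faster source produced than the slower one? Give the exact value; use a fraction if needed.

3840/13 frames

A emits 60000/1001 × 4928 = 3840000/13 frames; B emits 60 × 4928 = 295680.
Difference = 3840/13 frames (≈ 295.3846); B is ahead of A.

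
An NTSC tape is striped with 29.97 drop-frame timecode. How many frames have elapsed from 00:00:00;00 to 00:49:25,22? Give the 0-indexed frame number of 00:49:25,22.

As if non-drop at 30 labels/s: (0 × 3600 + 49 × 60 + 25) × 30 + 22 = 88972.
Minute boundaries passed: 49; those not divisible by 10: 49 − 4 = 45; dropped labels = 2 × 45 = 90.
Actual frame index = 88972 − 90 = 88882.

88882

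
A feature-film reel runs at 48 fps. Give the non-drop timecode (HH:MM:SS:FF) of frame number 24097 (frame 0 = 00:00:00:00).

00:08:22:01

24097 ÷ 48 = 502 full seconds, remainder 1 frame.
502 s = 0 h 8 min 22 s.
Timecode: 00:08:22:01.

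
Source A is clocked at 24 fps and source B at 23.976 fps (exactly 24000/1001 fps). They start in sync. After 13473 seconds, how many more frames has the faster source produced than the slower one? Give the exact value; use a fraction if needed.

323352/1001 frames

A emits 24 × 13473 = 323352 frames; B emits 24000/1001 × 13473 = 323352000/1001.
Difference = 323352/1001 frames (≈ 323.0290); B is behind A.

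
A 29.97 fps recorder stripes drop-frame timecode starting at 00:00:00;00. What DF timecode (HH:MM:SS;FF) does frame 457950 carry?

04:14:40;08

Each 10-minute DF block holds 10 × 60 × 30 − 9 × 2 = 17982 frames. 457950 ÷ 17982 → 25 full blocks, remainder 8400.
Within the partial block the first minute is 1800 frames and each further minute 1798, so 4 further minute boundaries passed. Total skipped labels = 18 × 25 + 2 × 4 = 458.
Non-drop label index = 457950 + 458 = 458408; at 30 labels/s that is 04:14:40:08, i.e. DF 04:14:40;08.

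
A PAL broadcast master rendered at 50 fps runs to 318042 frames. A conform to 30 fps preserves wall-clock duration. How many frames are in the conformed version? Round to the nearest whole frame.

190825 frames

Frames at target rate = 318042 × (30) / (50) = 954126/5 ≈ 190825.200.
Nearest whole frame: 190825.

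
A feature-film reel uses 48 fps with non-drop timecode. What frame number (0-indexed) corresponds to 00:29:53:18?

Total seconds to the label: (0 × 3600 + 29 × 60 + 53) = 1793.
Frame index = 1793 × 48 + 18 = 86082.

frame 86082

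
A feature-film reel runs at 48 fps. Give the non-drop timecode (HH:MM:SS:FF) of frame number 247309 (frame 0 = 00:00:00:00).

247309 ÷ 48 = 5152 full seconds, remainder 13 frames.
5152 s = 1 h 25 min 52 s.
Timecode: 01:25:52:13.

01:25:52:13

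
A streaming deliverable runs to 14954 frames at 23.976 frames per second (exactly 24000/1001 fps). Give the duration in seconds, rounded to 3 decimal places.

Running time = 14954 × 1001/24000 = 7484477/12000 s ≈ 623.706 s.

623.706 seconds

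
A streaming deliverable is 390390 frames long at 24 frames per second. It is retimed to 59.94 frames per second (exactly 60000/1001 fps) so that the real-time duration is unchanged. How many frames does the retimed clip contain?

975000 frames

Target frames = source frames × (target rate / source rate) = 390390 × (60000/1001)/(24) = 390390 × 2500/1001 = 975000.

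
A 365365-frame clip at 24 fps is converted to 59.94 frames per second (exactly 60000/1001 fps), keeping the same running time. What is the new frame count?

912500 frames

Target frames = source frames × (target rate / source rate) = 365365 × (60000/1001)/(24) = 365365 × 2500/1001 = 912500.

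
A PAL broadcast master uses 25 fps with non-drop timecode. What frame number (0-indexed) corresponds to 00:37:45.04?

56629

Total seconds to the label: (0 × 3600 + 37 × 60 + 45) = 2265.
Frame index = 2265 × 25 + 4 = 56629.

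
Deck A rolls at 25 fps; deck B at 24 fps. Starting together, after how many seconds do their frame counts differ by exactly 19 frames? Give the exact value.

The gap grows by |24 − 25| = 1 frame per second.
Time for a 19-frame gap: 19 ÷ (1) = 19 s.

19 seconds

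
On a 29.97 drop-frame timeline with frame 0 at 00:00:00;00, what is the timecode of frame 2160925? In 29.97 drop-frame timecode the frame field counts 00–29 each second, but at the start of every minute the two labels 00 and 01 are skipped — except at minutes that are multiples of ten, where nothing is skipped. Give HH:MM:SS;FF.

Ten DF minutes hold 17982 frames, so frame 2160925 lies in block 120 (frames 2157840–2175821) with 3085 frames into that block.
The block's first minute is 1800 frames and the rest 1798 each; 3085 frames reaches minute 1, so 120 × 18 + 1 × 2 = 2162 labels have been skipped so far.
Adding those back, label number 2160925 + 2162 = 2163087 at 30 labels/s is 72102 s + 27 f = 20 h 1 min 42 s frame 27, i.e. 20:01:42;27.

20:01:42;27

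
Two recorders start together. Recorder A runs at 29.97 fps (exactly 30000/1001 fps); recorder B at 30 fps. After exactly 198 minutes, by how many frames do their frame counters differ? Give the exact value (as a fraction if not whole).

198 min = 11880 s.
A emits 30000/1001 × 11880 = 32400000/91 frames; B emits 30 × 11880 = 356400.
Difference = 32400/91 frames (≈ 356.0440); B is ahead of A.

32400/91 frames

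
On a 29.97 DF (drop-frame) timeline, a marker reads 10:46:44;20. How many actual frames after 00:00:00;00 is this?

1162976

Complete 10-minute blocks: 64, each 17982 frames → 1150848.
Remaining 6 whole minutes in the current block: 1800 + 5 × 1798 = 10790 frames.
Within the current minute: 44 × 30 + 20 − 2 = 1338 (labels ;00/;01 skipped at this minute). Total = 1150848 + 10790 + 1338 = 1162976.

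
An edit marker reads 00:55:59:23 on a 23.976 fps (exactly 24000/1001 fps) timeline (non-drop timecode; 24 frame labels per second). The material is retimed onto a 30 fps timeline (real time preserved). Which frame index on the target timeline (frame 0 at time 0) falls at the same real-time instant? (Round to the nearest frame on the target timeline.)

frame 100900

Source frame index: (0×3600 + 55×60 + 59) × 24 + 23 = 80639.
Real time: 80639 / (24000/1001) = 80719639/24000 s.
Target frame: (80719639/24000) × (30) = 80719639/800 ≈ 100899.549 → 100900.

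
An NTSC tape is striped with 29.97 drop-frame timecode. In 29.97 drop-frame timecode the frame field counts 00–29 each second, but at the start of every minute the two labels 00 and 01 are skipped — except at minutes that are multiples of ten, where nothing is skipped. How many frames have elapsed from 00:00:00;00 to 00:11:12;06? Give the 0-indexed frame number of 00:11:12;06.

As if non-drop at 30 labels/s: (0 × 3600 + 11 × 60 + 12) × 30 + 6 = 20166.
Minute boundaries passed: 11; those not divisible by 10: 11 − 1 = 10; dropped labels = 2 × 10 = 20.
Actual frame index = 20166 − 20 = 20146.

20146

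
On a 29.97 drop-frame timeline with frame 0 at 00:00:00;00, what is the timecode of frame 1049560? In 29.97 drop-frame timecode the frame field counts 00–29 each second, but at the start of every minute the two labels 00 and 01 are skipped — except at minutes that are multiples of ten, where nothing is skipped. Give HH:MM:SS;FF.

09:43:40;10

Each 10-minute DF block holds 10 × 60 × 30 − 9 × 2 = 17982 frames. 1049560 ÷ 17982 → 58 full blocks, remainder 6604.
Within the partial block the first minute is 1800 frames and each further minute 1798, so 3 further minute boundaries passed. Total skipped labels = 18 × 58 + 2 × 3 = 1050.
Non-drop label index = 1049560 + 1050 = 1050610; at 30 labels/s that is 09:43:40:10, i.e. DF 09:43:40;10.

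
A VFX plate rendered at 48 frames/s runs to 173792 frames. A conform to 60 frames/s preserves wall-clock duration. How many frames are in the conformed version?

217240 frames

Target frames = source frames × (target rate / source rate) = 173792 × (60)/(48) = 173792 × 5/4 = 217240.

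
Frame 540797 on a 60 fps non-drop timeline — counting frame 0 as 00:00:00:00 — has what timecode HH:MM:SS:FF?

540797 ÷ 60 = 9013 full seconds, remainder 17 frames.
9013 s = 2 h 30 min 13 s.
Timecode: 02:30:13:17.

02:30:13:17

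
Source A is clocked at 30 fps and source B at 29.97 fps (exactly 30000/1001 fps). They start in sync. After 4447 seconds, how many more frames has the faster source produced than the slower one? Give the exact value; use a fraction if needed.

A emits 30 × 4447 = 133410 frames; B emits 30000/1001 × 4447 = 133410000/1001.
Difference = 133410/1001 frames (≈ 133.2767); B is behind A.

133410/1001 frames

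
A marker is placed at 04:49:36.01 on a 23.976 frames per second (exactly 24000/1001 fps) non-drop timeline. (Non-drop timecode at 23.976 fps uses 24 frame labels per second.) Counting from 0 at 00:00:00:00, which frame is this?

Total seconds to the label: (4 × 3600 + 49 × 60 + 36) = 17376.
Frame index = 17376 × 24 + 1 = 417025.

frame 417025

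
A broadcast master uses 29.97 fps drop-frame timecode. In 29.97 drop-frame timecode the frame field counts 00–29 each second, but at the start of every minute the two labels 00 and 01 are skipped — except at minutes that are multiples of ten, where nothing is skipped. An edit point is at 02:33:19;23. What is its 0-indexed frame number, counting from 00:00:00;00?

275717

Complete 10-minute blocks: 15, each 17982 frames → 269730.
Remaining 3 whole minutes in the current block: 1800 + 2 × 1798 = 5396 frames.
Within the current minute: 19 × 30 + 23 − 2 = 591 (labels ;00/;01 skipped at this minute). Total = 269730 + 5396 + 591 = 275717.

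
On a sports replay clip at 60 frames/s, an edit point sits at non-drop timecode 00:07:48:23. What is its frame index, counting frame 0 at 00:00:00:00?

Total seconds to the label: (0 × 3600 + 7 × 60 + 48) = 468.
Frame index = 468 × 60 + 23 = 28103.

28103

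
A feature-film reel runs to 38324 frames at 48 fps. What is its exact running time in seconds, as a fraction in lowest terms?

9581/12 seconds

Running time = 38324 ÷ (48) = 38324 × 1/48 = 9581/12 s.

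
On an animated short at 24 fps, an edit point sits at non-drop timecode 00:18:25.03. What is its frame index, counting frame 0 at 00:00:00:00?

frame 26523

Total seconds to the label: (0 × 3600 + 18 × 60 + 25) = 1105.
Frame index = 1105 × 24 + 3 = 26523.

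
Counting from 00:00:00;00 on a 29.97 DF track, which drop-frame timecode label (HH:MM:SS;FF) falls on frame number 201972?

Ten DF minutes hold 17982 frames, so frame 201972 lies in block 11 (frames 197802–215783) with 4170 frames into that block.
The block's first minute is 1800 frames and the rest 1798 each; 4170 frames reaches minute 2, so 11 × 18 + 2 × 2 = 202 labels have been skipped so far.
Adding those back, label number 201972 + 202 = 202174 at 30 labels/s is 6739 s + 4 f = 1 h 52 min 19 s frame 4, i.e. 01:52:19;04.

01:52:19;04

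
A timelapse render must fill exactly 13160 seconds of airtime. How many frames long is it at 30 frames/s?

394800 frames

Frames = 13160 × 30 = 394800.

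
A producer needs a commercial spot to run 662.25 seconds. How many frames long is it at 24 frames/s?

Frames = 662.25 × 24 = 15894.

15894 frames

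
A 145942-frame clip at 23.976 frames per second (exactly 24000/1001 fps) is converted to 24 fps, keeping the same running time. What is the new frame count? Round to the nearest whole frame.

146088 frames

Frames at target rate = 145942 × (24) / (24000/1001) = 73043971/500 ≈ 146087.942.
Nearest whole frame: 146088.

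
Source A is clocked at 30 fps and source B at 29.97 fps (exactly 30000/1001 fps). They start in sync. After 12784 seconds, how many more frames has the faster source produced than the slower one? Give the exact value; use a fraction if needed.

383520/1001 frames

A emits 30 × 12784 = 383520 frames; B emits 30000/1001 × 12784 = 383520000/1001.
Difference = 383520/1001 frames (≈ 383.1369); B is behind A.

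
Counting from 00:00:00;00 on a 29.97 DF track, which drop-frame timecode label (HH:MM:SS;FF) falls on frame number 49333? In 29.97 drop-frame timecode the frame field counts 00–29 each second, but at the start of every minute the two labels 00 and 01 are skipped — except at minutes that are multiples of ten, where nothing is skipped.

00:27:26;03

Each 10-minute DF block holds 10 × 60 × 30 − 9 × 2 = 17982 frames. 49333 ÷ 17982 → 2 full blocks, remainder 13369.
Within the partial block the first minute is 1800 frames and each further minute 1798, so 7 further minute boundaries passed. Total skipped labels = 18 × 2 + 2 × 7 = 50.
Non-drop label index = 49333 + 50 = 49383; at 30 labels/s that is 00:27:26:03, i.e. DF 00:27:26;03.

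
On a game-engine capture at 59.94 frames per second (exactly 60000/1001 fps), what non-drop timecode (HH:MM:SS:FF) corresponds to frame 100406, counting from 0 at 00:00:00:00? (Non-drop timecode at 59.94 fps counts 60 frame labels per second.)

00:27:53:26

100406 ÷ 60 = 1673 full seconds, remainder 26 frames.
1673 s = 0 h 27 min 53 s.
Timecode: 00:27:53:26.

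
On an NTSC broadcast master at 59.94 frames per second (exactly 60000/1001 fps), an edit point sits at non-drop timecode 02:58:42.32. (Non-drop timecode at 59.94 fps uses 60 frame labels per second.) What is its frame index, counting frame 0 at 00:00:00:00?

Total seconds to the label: (2 × 3600 + 58 × 60 + 42) = 10722.
Frame index = 10722 × 60 + 32 = 643352.

643352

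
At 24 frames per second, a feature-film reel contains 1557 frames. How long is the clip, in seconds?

64.875 seconds

Running time = 1557 / (24) = 64.875 s.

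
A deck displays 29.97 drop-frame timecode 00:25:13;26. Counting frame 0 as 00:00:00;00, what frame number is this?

As if non-drop at 30 labels/s: (0 × 3600 + 25 × 60 + 13) × 30 + 26 = 45416.
Minute boundaries passed: 25; those not divisible by 10: 25 − 2 = 23; dropped labels = 2 × 23 = 46.
Actual frame index = 45416 − 46 = 45370.

45370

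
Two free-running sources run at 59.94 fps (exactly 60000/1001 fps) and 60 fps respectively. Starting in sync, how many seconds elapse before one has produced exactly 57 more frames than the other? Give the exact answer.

The gap grows by |60 − 60000/1001| = 60/1001 frames per second.
Time for a 57-frame gap: 57 ÷ (60/1001) = 950.95 s.

950.95 seconds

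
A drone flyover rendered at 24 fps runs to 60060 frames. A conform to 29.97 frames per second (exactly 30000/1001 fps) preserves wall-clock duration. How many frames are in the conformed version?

Target frames = source frames × (target rate / source rate) = 60060 × (30000/1001)/(24) = 60060 × 1250/1001 = 75000.

75000 frames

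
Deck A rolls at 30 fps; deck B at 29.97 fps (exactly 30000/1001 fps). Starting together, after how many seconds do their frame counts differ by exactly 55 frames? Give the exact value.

11011/6 seconds

The gap grows by |30000/1001 − 30| = 30/1001 frames per second.
Time for a 55-frame gap: 55 ÷ (30/1001) = 11011/6 s.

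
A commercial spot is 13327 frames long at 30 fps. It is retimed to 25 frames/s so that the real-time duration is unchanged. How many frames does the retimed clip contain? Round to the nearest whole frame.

Frames at target rate = 13327 × (25) / (30) = 66635/6 ≈ 11105.833.
Nearest whole frame: 11106.

11106 frames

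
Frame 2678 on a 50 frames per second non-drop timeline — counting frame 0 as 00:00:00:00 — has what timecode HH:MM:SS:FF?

2678 ÷ 50 = 53 full seconds, remainder 28 frames.
53 s = 0 h 0 min 53 s.
Timecode: 00:00:53:28.

00:00:53:28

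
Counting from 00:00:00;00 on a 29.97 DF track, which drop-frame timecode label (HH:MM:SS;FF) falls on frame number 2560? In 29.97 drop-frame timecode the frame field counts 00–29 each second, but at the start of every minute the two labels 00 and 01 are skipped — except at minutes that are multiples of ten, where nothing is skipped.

Each 10-minute DF block holds 10 × 60 × 30 − 9 × 2 = 17982 frames. 2560 ÷ 17982 → 0 full blocks, remainder 2560.
Within the partial block the first minute is 1800 frames and each further minute 1798, so 1 further minute boundary passed. Total skipped labels = 18 × 0 + 2 × 1 = 2.
Non-drop label index = 2560 + 2 = 2562; at 30 labels/s that is 00:01:25:12, i.e. DF 00:01:25;12.

00:01:25;12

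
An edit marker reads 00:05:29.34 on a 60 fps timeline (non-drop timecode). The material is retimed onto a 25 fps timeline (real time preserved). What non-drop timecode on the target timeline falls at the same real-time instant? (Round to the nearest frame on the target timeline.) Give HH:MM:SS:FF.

Source frame index: (0×3600 + 5×60 + 29) × 60 + 34 = 19774.
Real time: 19774 / (60) = 9887/30 s.
Target frame: (9887/30) × (25) = 49435/6 ≈ 8239.167 → 8239.
At 25 labels/s: frame 8239 → 00:05:29:14.

00:05:29:14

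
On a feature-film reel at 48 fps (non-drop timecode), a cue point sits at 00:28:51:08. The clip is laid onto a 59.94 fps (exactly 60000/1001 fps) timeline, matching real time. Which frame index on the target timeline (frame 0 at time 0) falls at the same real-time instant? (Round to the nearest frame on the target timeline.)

Source frame index: (0×3600 + 28×60 + 51) × 48 + 8 = 83096.
Real time: 83096 / (48) = 10387/6 s.
Target frame: (10387/6) × (60000/1001) = 7990000/77 ≈ 103766.234 → 103766.

frame 103766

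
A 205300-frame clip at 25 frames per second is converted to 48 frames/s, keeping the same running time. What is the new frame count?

394176 frames

Target frames = source frames × (target rate / source rate) = 205300 × (48)/(25) = 205300 × 48/25 = 394176.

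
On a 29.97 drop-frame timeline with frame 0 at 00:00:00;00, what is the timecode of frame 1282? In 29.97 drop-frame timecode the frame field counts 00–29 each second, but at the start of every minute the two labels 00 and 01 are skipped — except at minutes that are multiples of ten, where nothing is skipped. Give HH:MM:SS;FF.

00:00:42;22

Each 10-minute DF block holds 10 × 60 × 30 − 9 × 2 = 17982 frames. 1282 ÷ 17982 → 0 full blocks, remainder 1282.
Within the partial block the first minute is 1800 frames and each further minute 1798, so 0 further minute boundaries passed. Total skipped labels = 18 × 0 + 2 × 0 = 0.
Non-drop label index = 1282 + 0 = 1282; at 30 labels/s that is 00:00:42:22, i.e. DF 00:00:42;22.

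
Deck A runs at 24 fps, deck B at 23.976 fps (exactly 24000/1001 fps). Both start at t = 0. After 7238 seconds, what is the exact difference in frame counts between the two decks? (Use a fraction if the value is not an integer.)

A emits 24 × 7238 = 173712 frames; B emits 24000/1001 × 7238 = 2256000/13.
Difference = 2256/13 frames (≈ 173.5385); B is behind A.

2256/13 frames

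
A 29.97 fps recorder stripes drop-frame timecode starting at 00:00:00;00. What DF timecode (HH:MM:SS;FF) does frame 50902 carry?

00:28:18;14

Each 10-minute DF block holds 10 × 60 × 30 − 9 × 2 = 17982 frames. 50902 ÷ 17982 → 2 full blocks, remainder 14938.
Within the partial block the first minute is 1800 frames and each further minute 1798, so 8 further minute boundaries passed. Total skipped labels = 18 × 2 + 2 × 8 = 52.
Non-drop label index = 50902 + 52 = 50954; at 30 labels/s that is 00:28:18:14, i.e. DF 00:28:18;14.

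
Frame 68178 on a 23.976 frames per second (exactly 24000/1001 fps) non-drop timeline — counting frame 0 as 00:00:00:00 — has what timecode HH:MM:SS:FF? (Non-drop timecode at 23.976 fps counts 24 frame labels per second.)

00:47:20:18

68178 ÷ 24 = 2840 full seconds, remainder 18 frames.
2840 s = 0 h 47 min 20 s.
Timecode: 00:47:20:18.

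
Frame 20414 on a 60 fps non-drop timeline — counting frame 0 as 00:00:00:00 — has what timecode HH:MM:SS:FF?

20414 ÷ 60 = 340 full seconds, remainder 14 frames.
340 s = 0 h 5 min 40 s.
Timecode: 00:05:40:14.

00:05:40:14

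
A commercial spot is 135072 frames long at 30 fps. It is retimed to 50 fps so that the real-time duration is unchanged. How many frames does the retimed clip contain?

225120 frames

Target frames = source frames × (target rate / source rate) = 135072 × (50)/(30) = 135072 × 5/3 = 225120.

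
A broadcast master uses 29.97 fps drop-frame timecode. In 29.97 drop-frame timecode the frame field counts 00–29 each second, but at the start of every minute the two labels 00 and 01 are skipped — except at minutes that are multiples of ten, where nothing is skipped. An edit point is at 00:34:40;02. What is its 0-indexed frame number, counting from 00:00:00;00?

Complete 10-minute blocks: 3, each 17982 frames → 53946.
Remaining 4 whole minutes in the current block: 1800 + 3 × 1798 = 7194 frames.
Within the current minute: 40 × 30 + 2 − 2 = 1200 (labels ;00/;01 skipped at this minute). Total = 53946 + 7194 + 1200 = 62340.

62340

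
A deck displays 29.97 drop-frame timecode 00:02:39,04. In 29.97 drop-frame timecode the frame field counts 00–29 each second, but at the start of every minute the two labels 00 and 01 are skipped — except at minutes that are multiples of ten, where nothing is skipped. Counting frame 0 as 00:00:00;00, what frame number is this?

As if non-drop at 30 labels/s: (0 × 3600 + 2 × 60 + 39) × 30 + 4 = 4774.
Minute boundaries passed: 2; those not divisible by 10: 2 − 0 = 2; dropped labels = 2 × 2 = 4.
Actual frame index = 4774 − 4 = 4770.

4770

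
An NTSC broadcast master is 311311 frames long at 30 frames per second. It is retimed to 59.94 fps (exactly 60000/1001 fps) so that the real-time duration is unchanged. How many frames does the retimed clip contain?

Target frames = source frames × (target rate / source rate) = 311311 × (60000/1001)/(30) = 311311 × 2000/1001 = 622000.

622000 frames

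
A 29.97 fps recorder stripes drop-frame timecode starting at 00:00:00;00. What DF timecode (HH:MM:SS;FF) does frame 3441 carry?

00:01:54;23

Each 10-minute DF block holds 10 × 60 × 30 − 9 × 2 = 17982 frames. 3441 ÷ 17982 → 0 full blocks, remainder 3441.
Within the partial block the first minute is 1800 frames and each further minute 1798, so 1 further minute boundary passed. Total skipped labels = 18 × 0 + 2 × 1 = 2.
Non-drop label index = 3441 + 2 = 3443; at 30 labels/s that is 00:01:54:23, i.e. DF 00:01:54;23.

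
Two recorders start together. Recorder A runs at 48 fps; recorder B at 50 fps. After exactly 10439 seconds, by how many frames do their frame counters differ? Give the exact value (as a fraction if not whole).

A emits 48 × 10439 = 501072 frames; B emits 50 × 10439 = 521950.
Difference = 20878 frames; B is ahead of A.

20878 frames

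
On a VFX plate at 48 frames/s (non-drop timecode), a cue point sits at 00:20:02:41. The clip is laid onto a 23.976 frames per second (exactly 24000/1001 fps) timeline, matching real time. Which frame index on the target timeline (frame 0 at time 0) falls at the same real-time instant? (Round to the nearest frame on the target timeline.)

Source frame index: (0×3600 + 20×60 + 2) × 48 + 41 = 57737.
Real time: 57737 / (48) = 57737/48 s.
Target frame: (57737/48) × (24000/1001) = 28868500/1001 ≈ 28839.660 → 28840.

frame 28840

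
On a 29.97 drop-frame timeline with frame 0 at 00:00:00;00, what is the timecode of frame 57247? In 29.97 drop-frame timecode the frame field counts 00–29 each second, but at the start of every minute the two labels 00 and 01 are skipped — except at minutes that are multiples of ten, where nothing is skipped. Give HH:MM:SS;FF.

00:31:50;03

Each 10-minute DF block holds 10 × 60 × 30 − 9 × 2 = 17982 frames. 57247 ÷ 17982 → 3 full blocks, remainder 3301.
Within the partial block the first minute is 1800 frames and each further minute 1798, so 1 further minute boundary passed. Total skipped labels = 18 × 3 + 2 × 1 = 56.
Non-drop label index = 57247 + 56 = 57303; at 30 labels/s that is 00:31:50:03, i.e. DF 00:31:50;03.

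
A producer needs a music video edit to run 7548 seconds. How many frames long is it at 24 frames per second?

181152 frames

Frames = 7548 × 24 = 181152.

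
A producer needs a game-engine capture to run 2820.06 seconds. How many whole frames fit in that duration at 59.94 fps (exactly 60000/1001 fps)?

169034 frames

Frames = 2820.06 × 60000/1001 = 169203600/1001 ≈ 169034.5654.
Complete frames: 169034.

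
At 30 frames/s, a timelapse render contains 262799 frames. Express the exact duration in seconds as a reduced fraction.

262799/30 seconds

Running time = 262799 ÷ (30) = 262799 × 1/30 = 262799/30 s.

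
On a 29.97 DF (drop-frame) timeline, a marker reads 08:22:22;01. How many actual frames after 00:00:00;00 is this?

903357

As if non-drop at 30 labels/s: (8 × 3600 + 22 × 60 + 22) × 30 + 1 = 904261.
Minute boundaries passed: 502; those not divisible by 10: 502 − 50 = 452; dropped labels = 2 × 452 = 904.
Actual frame index = 904261 − 904 = 903357.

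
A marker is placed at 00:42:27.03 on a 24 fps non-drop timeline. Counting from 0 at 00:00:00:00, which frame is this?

frame 61131

Total seconds to the label: (0 × 3600 + 42 × 60 + 27) = 2547.
Frame index = 2547 × 24 + 3 = 61131.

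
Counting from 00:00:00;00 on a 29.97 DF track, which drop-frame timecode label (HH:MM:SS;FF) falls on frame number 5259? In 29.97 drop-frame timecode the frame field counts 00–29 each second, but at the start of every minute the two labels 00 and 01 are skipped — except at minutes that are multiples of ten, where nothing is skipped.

00:02:55;13

Each 10-minute DF block holds 10 × 60 × 30 − 9 × 2 = 17982 frames. 5259 ÷ 17982 → 0 full blocks, remainder 5259.
Within the partial block the first minute is 1800 frames and each further minute 1798, so 2 further minute boundaries passed. Total skipped labels = 18 × 0 + 2 × 2 = 4.
Non-drop label index = 5259 + 4 = 5263; at 30 labels/s that is 00:02:55:13, i.e. DF 00:02:55;13.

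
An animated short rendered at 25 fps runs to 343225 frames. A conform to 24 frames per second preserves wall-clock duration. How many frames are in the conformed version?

Target frames = source frames × (target rate / source rate) = 343225 × (24)/(25) = 343225 × 24/25 = 329496.

329496 frames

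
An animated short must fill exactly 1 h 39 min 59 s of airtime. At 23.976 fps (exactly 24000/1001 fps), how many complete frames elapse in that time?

1 h 39 min 59 s = 5999 s.
Frames = 5999 × 24000/1001 = 20568000/143 ≈ 143832.1678.
Complete frames: 143832.

143832 frames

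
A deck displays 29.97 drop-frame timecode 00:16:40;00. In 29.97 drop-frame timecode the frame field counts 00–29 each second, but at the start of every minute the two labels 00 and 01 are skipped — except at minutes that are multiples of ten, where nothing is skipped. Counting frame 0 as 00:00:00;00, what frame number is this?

29970

Complete 10-minute blocks: 1, each 17982 frames → 17982.
Remaining 6 whole minutes in the current block: 1800 + 5 × 1798 = 10790 frames.
Within the current minute: 40 × 30 + 0 − 2 = 1198 (labels ;00/;01 skipped at this minute). Total = 17982 + 10790 + 1198 = 29970.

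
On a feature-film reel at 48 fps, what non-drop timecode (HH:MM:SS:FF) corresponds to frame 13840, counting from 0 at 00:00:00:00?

13840 ÷ 48 = 288 full seconds, remainder 16 frames.
288 s = 0 h 4 min 48 s.
Timecode: 00:04:48:16.

00:04:48:16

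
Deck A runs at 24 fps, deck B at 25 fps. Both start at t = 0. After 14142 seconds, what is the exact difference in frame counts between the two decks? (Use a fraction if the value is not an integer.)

A emits 24 × 14142 = 339408 frames; B emits 25 × 14142 = 353550.
Difference = 14142 frames; B is ahead of A.

14142 frames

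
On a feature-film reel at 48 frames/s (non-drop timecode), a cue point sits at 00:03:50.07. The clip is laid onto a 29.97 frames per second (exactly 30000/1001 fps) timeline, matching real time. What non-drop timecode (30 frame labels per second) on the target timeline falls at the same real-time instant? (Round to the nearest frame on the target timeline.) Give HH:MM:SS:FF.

Source frame index: (0×3600 + 3×60 + 50) × 48 + 7 = 11047.
Real time: 11047 / (48) = 11047/48 s.
Target frame: (11047/48) × (30000/1001) = 6904375/1001 ≈ 6897.478 → 6897.
At 30 labels/s: frame 6897 → 00:03:49:27.

00:03:49:27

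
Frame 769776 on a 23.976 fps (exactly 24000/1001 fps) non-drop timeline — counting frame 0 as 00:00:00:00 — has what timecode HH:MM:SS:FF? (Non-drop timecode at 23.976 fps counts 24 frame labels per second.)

769776 ÷ 24 = 32074 full seconds, remainder 0 frames.
32074 s = 8 h 54 min 34 s.
Timecode: 08:54:34:00.

08:54:34:00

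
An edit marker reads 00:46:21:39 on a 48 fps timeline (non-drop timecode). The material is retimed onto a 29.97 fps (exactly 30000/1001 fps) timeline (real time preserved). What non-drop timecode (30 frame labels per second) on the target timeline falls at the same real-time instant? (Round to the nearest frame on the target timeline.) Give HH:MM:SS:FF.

00:46:19:01

Source frame index: (0×3600 + 46×60 + 21) × 48 + 39 = 133527.
Real time: 133527 / (48) = 44509/16 s.
Target frame: (44509/16) × (30000/1001) = 83454375/1001 ≈ 83371.004 → 83371.
At 30 labels/s: frame 83371 → 00:46:19:01.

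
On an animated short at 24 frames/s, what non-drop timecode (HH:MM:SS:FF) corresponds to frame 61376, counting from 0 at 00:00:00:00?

00:42:37:08

61376 ÷ 24 = 2557 full seconds, remainder 8 frames.
2557 s = 0 h 42 min 37 s.
Timecode: 00:42:37:08.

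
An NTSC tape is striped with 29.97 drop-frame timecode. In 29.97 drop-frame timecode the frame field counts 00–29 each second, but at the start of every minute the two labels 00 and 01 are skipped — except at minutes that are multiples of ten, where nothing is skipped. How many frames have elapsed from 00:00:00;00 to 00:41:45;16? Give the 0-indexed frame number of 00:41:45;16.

75092

Complete 10-minute blocks: 4, each 17982 frames → 71928.
Remaining 1 whole minute in the current block: 1800 + 0 × 1798 = 1800 frames.
Within the current minute: 45 × 30 + 16 − 2 = 1364 (labels ;00/;01 skipped at this minute). Total = 71928 + 1800 + 1364 = 75092.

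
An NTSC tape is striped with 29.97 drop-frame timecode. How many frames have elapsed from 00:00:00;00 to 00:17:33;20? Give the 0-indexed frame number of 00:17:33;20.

Complete 10-minute blocks: 1, each 17982 frames → 17982.
Remaining 7 whole minutes in the current block: 1800 + 6 × 1798 = 12588 frames.
Within the current minute: 33 × 30 + 20 − 2 = 1008 (labels ;00/;01 skipped at this minute). Total = 17982 + 12588 + 1008 = 31578.

31578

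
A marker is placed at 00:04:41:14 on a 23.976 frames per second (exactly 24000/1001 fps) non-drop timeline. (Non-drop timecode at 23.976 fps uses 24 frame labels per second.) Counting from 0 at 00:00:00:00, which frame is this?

Total seconds to the label: (0 × 3600 + 4 × 60 + 41) = 281.
Frame index = 281 × 24 + 14 = 6758.

6758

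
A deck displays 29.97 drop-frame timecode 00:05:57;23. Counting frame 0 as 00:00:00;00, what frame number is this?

As if non-drop at 30 labels/s: (0 × 3600 + 5 × 60 + 57) × 30 + 23 = 10733.
Minute boundaries passed: 5; those not divisible by 10: 5 − 0 = 5; dropped labels = 2 × 5 = 10.
Actual frame index = 10733 − 10 = 10723.

10723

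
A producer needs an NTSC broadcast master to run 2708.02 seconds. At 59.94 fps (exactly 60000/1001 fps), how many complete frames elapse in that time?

Frames = 2708.02 × 60000/1001 = 23211600/143 ≈ 162318.8811.
Complete frames: 162318.

162318 frames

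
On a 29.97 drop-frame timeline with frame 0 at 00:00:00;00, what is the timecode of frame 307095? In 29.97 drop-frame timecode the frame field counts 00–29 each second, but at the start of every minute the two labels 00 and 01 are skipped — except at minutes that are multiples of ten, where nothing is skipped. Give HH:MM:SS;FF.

Each 10-minute DF block holds 10 × 60 × 30 − 9 × 2 = 17982 frames. 307095 ÷ 17982 → 17 full blocks, remainder 1401.
Within the partial block the first minute is 1800 frames and each further minute 1798, so 0 further minute boundaries passed. Total skipped labels = 18 × 17 + 2 × 0 = 306.
Non-drop label index = 307095 + 306 = 307401; at 30 labels/s that is 02:50:46:21, i.e. DF 02:50:46;21.

02:50:46;21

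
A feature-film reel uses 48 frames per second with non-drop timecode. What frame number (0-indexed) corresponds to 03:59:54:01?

Total seconds to the label: (3 × 3600 + 59 × 60 + 54) = 14394.
Frame index = 14394 × 48 + 1 = 690913.

frame 690913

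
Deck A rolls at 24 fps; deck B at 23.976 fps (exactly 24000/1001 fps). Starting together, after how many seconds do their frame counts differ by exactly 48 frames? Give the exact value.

2002 seconds

The gap grows by |24000/1001 − 24| = 24/1001 frames per second.
Time for a 48-frame gap: 48 ÷ (24/1001) = 2002 s.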